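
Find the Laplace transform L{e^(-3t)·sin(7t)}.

L{e^(at)·sin(ωt)} = ω/((s-a)² + ω²), so L{e^(-3t)·sin(7t)} = 7/((s+3)² + 49)

Final answer: 7/((s+3)² + 49)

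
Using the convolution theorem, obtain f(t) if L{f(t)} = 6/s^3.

6/s^3 = (6/s)·(1/s^2) = L{6}·L{t}. By convolution, f(t) = 6*t = ∫₀ᵗ 6·τ dτ = 6·t²/2

Final answer: 6·t²/2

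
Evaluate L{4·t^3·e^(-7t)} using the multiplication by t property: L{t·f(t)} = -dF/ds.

Using L{t^n·e^(at)} = n!/(s-a)^(n+1), L{t^3·e^(-7t)} = 6/(s+7)^4, so L{4·t^3·e^(-7t)} = 4·6/(s+7)^4 = 24/(s+7)^4

Final answer: 24/(s+7)^4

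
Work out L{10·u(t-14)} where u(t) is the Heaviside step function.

L{u(t-a)} = e^(-as)/s. Here a=14, so L{u(t-14)} = e^(-14s)/s, and L{10·u(t-14)} = 10·e^(-14s)/s

Final answer: 10·e^(-14s)/s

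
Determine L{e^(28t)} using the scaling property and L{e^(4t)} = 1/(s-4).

Using L{f(at)} = (1/a)F(s/a) with a=7 and f(t) = e^(4t): L{e^(28t)} = (1/7) · 1/((s/7)-4) = (1/7) · 7/(s-28) = 1/(s-28)

Final answer: 1/(s-28)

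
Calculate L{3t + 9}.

L{3t + 9} = 3·L{t} + 9·L{1} = 3/s² + 9/s

Final answer: 3/s² + 9/s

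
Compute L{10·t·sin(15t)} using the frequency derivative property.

L{sin(15t)} = 15/(s² + 225). By L{t·f(t)} = -F'(s): -d/ds[15/(s² + 225)] = -(15)·(-2s)/(s² + 225)² = 30s/(s² + 225)². Then L{10·t·sin(15t)} = 10·30s/(s² + 225)² = 300s/(s² + 225)²

Final answer: 300s/(s² + 225)²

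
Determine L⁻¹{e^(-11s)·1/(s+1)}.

L⁻¹{1/(s+1)} = e^(-t). By the time shift theorem, L⁻¹{e^(-as)F(s)} = u(t-a)f(t-a) with a=11, so L⁻¹{e^(-11s)·1/(s+1)} = u(t-11)·e^(-(t-11))

Final answer: u(t-11)·e^(-(t-11))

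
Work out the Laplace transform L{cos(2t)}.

L{cos(ωt)} = s/(s² + ω²), so L{cos(2t)} = s/(s² + 4)

Final answer: s/(s² + 4)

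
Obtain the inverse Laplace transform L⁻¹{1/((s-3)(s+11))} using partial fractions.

Decompose: A/(s-3) + B/(s+11). A = 1/14, B = -1/14. f(t) = (e^(3t) - e^(-11t))/14

Final answer: (e^(3t) - e^(-11t))/14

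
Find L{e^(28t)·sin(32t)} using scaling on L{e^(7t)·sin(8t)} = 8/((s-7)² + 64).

Scaling with a=4: L{e^(28t)·sin(32t)} = (1/4) · 8/((s/4-7)² + 64). Simplifying: 32/((s-28)² + 1024)

Final answer: 32/((s-28)² + 1024)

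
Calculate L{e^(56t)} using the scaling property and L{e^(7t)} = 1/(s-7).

Using L{f(at)} = (1/a)F(s/a) with a=8 and f(t) = e^(7t): L{e^(56t)} = (1/8) · 1/((s/8)-7) = (1/8) · 8/(s-56) = 1/(s-56)

Final answer: 1/(s-56)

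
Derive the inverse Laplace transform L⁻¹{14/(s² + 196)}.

L⁻¹{14/(s² + 196)} = sin(14t)

Final answer: sin(14t)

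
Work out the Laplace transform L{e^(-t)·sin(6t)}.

L{e^(at)·sin(ωt)} = ω/((s-a)² + ω²), so L{e^(-t)·sin(6t)} = 6/((s+1)² + 36)

Final answer: 6/((s+1)² + 36)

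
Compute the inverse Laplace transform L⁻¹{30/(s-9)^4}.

L⁻¹{n!/(s-a)^(n+1)} = t^n·e^(at) with n=3, a=9. So L⁻¹{6/(s-9)^4} = t^3·e^(9t), and L⁻¹{30/(s-9)^4} = (30/6)·t^3·e^(9t) = 5·t^3·e^(9t)

Final answer: 5·t^3·e^(9t)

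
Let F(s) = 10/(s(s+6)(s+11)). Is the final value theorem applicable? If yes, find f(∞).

Poles of sF(s) = 10/((s+6)(s+11)) are at s = -6 and s = -11, both in the left half-plane. Theorem applies. f(∞) = lim_{s→0} sF(s) = 10/(6·11) = 5/33

Final answer: 5/33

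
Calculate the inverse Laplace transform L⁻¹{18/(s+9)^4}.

L⁻¹{n!/(s-a)^(n+1)} = t^n·e^(at) with n=3, a=-9. So L⁻¹{6/(s+9)^4} = t^3·e^(-9t), and L⁻¹{18/(s+9)^4} = (18/6)·t^3·e^(-9t) = 3·t^3·e^(-9t)

Final answer: 3·t^3·e^(-9t)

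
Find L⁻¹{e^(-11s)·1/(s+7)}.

L⁻¹{1/(s+7)} = e^(-7t). By the time shift theorem, L⁻¹{e^(-as)F(s)} = u(t-a)f(t-a) with a=11, so L⁻¹{e^(-11s)·1/(s+7)} = u(t-11)·e^(-7(t-11))

Final answer: u(t-11)·e^(-7(t-11))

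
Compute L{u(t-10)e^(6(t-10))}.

u(t-a)f(t-a) with f(t)=e^(6t). L{e^(6t)} = 1/(s-6). By time shift: e^(-10s)/(s-6)

Final answer: e^(-10s)/(s-6)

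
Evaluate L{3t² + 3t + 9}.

L{3t² + 3t + 9} = 3·2/s³ + 3/s² + 9/s = 6/s³ + 3/s² + 9/s

Final answer: 6/s³ + 3/s² + 9/s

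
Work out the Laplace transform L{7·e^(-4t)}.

L{e^(at)} = 1/(s-a), so L{e^(-4t)} = 1/(s+4). Then L{7·e^(-4t)} = 7/(s+4)

Final answer: 7/(s+4)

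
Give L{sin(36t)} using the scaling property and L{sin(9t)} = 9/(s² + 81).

Using L{f(at)} = (1/a)F(s/a) with a=4: L{sin(36t)} = (1/4) · 9/((s/4)² + 81) = (1/4) · 9·16/(s² + 1296) = 36/(s² + 1296)

Final answer: 36/(s² + 1296)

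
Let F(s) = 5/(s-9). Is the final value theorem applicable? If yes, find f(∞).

sF(s) = 5s/(s-9) has a pole at s = 9 in the right half-plane. Theorem does NOT apply (unstable system; f(t) = 5·e^(9t) grows without bound).

Final answer: Not applicable (unstable)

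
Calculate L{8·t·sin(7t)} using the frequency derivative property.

L{sin(7t)} = 7/(s² + 49). By L{t·f(t)} = -F'(s): -d/ds[7/(s² + 49)] = -(7)·(-2s)/(s² + 49)² = 14s/(s² + 49)². Then L{8·t·sin(7t)} = 8·14s/(s² + 49)² = 112s/(s² + 49)²

Final answer: 112s/(s² + 49)²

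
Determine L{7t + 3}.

L{7t + 3} = 7·L{t} + 3·L{1} = 7/s² + 3/s

Final answer: 7/s² + 3/s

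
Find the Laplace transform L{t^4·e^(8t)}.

L{t^n·e^(at)} = n!/(s-a)^(n+1), so L{t^4·e^(8t)} = 24/(s-8)^5

Final answer: 24/(s-8)^5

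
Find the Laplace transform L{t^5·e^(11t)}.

L{t^n·e^(at)} = n!/(s-a)^(n+1), so L{t^5·e^(11t)} = 120/(s-11)^6

Final answer: 120/(s-11)^6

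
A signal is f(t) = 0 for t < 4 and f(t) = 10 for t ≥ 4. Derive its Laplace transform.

f(t) = 10·u(t-4). L{u(t-4)} = e^(-4s)/s, so L{f(t)} = 10·e^(-4s)/s

Final answer: 10·e^(-4s)/s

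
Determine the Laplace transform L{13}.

L{13} = 13 · L{1} = 13/s

Final answer: 13/s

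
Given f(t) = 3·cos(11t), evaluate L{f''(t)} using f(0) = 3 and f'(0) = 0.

F(s) = 3s/(s² + 121). L{f''(t)} = s²F(s) - sf(0) - f'(0) = 3s³/(s² + 121) - 3s = (3s³ - 3s(s² + 121))/(s² + 121) = -363s/(s² + 121)

Final answer: -363s/(s² + 121)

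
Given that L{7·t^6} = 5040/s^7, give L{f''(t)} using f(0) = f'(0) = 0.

L{f''(t)} = s²F(s) - sf(0) - f'(0) = s²·5040/s^7 - 0 - 0 = 5040/s^5

Final answer: 5040/s^5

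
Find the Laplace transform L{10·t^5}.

L{t^n} = n!/s^(n+1), so L{t^5} = 120/s^6. Then L{10·t^5} = 10·120/s^6 = 1200/s^6

Final answer: 1200/s^6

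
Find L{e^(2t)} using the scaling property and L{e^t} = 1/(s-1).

Using L{f(at)} = (1/a)F(s/a) with a=2 and f(t) = e^t: L{e^(2t)} = (1/2) · 1/((s/2)-1) = (1/2) · 2/(s-2) = 1/(s-2)

Final answer: 1/(s-2)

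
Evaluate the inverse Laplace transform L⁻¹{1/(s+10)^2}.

L⁻¹{n!/(s-a)^(n+1)} = t^n·e^(at), so L⁻¹{1/(s+10)^2} = t·e^(-10t)

Final answer: t·e^(-10t)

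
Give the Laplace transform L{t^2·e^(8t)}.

L{t^n·e^(at)} = n!/(s-a)^(n+1), so L{t^2·e^(8t)} = 2/(s-8)^3

Final answer: 2/(s-8)^3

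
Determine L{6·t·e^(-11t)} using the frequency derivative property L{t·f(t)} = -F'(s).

L{e^(-11t)} = 1/(s+11). By frequency derivative: L{t·e^(-11t)} = -d/ds[1/(s+11)] = -(-1)/(s+11)² = 1/(s+11)². Then L{6·t·e^(-11t)} = 6·1/(s+11)² = 6/(s+11)²

Final answer: 6/(s+11)²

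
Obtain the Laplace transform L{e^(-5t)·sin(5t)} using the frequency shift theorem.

Frequency shift: L{e^(at)f(t)} = F(s-a). L{e^(-5t)·sin(5t)} = 5/((s+5)² + 25)

Final answer: 5/((s+5)² + 25)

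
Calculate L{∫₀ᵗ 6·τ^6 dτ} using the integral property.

L{∫₀ᵗ f(τ)dτ} = F(s)/s with f(t) = 6t^6. F(s) = 4320/s^7, so L{∫₀ᵗ 6·τ^6 dτ} = (4320/s^7)/s = 4320/s^8. (Check: ∫₀ᵗ 6·τ^6 dτ = 6t^7/7.)

Final answer: 4320/s^8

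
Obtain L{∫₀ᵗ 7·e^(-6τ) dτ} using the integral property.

L{∫₀ᵗ f(τ)dτ} = F(s)/s with F(s) = 7/(s+6), so L{∫₀ᵗ 7·e^(-6τ) dτ} = 7/(s(s+6))

Final answer: 7/(s(s+6))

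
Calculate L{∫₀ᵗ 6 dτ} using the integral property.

L{∫₀ᵗ f(τ)dτ} = F(s)/s with f(t) = 6. F(s) = 6/s, so L{∫₀ᵗ 6 dτ} = (6/s)/s = 6/s². (Check: ∫₀ᵗ 6 dτ = 6t.)

Final answer: 6/s²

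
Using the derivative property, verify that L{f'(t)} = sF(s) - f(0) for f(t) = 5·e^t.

f'(t) = 5e^t. Direct: L{f'(t)} = 5/(s-1). Property: s·5/(s-1) - 5 = (5s - 5(s-1))/(s-1) = 5/(s-1). ✓

Final answer: 5/(s-1)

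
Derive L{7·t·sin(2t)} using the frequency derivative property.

L{sin(2t)} = 2/(s² + 4). By L{t·f(t)} = -F'(s): -d/ds[2/(s² + 4)] = -(2)·(-2s)/(s² + 4)² = 4s/(s² + 4)². Then L{7·t·sin(2t)} = 7·4s/(s² + 4)² = 28s/(s² + 4)²

Final answer: 28s/(s² + 4)²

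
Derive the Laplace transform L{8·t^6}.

L{t^n} = n!/s^(n+1), so L{t^6} = 720/s^7. Then L{8·t^6} = 8·720/s^7 = 5760/s^7

Final answer: 5760/s^7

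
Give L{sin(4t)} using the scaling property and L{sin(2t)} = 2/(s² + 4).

Using L{f(at)} = (1/a)F(s/a) with a=2: L{sin(4t)} = (1/2) · 2/((s/2)² + 4) = (1/2) · 2·4/(s² + 16) = 4/(s² + 16)

Final answer: 4/(s² + 16)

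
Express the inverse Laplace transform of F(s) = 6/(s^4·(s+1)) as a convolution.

6/(s^4·(s+1)) = (6/s^4)·(1/(s+1)) = L{t^3}·L{e^(-t)}. So f(t) = t^3*e^(-t) = ∫₀ᵗ τ^3·e^(-(t-τ)) dτ

Final answer: ∫₀ᵗ τ^3·e^(-(t-τ)) dτ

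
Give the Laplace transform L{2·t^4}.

L{t^n} = n!/s^(n+1), so L{t^4} = 24/s^5. Then L{2·t^4} = 2·24/s^5 = 48/s^5

Final answer: 48/s^5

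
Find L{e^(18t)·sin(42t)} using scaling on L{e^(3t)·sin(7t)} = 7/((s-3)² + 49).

Scaling with a=6: L{e^(18t)·sin(42t)} = (1/6) · 7/((s/6-3)² + 49). Simplifying: 42/((s-18)² + 1764)

Final answer: 42/((s-18)² + 1764)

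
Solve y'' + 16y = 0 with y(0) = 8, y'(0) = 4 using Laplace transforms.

L{y''} + 16L{y} = 0. s²Y - 8s - 4 + 16Y = 0. Y(s² + 16) = 8s + 4. Y = (8s + 4)/(s² + 16). Inverting: y(t) = 8cos(4t) + sin(4t)

Final answer: y(t) = 8cos(4t) + sin(4t)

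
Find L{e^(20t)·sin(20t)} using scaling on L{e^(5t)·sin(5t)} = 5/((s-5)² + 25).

Scaling with a=4: L{e^(20t)·sin(20t)} = (1/4) · 5/((s/4-5)² + 25). Simplifying: 20/((s-20)² + 400)

Final answer: 20/((s-20)² + 400)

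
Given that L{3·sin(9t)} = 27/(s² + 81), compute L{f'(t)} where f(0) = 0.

L{f'(t)} = s·F(s) - f(0) = s·27/(s² + 81) - 0 = 27s/(s² + 81)

Final answer: 27s/(s² + 81)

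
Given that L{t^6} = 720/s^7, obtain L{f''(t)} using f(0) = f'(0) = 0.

L{f''(t)} = s²F(s) - sf(0) - f'(0) = s²·720/s^7 - 0 - 0 = 720/s^5

Final answer: 720/s^5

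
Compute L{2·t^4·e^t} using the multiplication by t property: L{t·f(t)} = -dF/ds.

Using L{t^n·e^(at)} = n!/(s-a)^(n+1), L{t^4·e^t} = 24/(s-1)^5, so L{2·t^4·e^t} = 2·24/(s-1)^5 = 48/(s-1)^5

Final answer: 48/(s-1)^5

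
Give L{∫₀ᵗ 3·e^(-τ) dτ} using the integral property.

L{∫₀ᵗ f(τ)dτ} = F(s)/s with F(s) = 3/(s+1), so L{∫₀ᵗ 3·e^(-τ) dτ} = 3/(s(s+1))

Final answer: 3/(s(s+1))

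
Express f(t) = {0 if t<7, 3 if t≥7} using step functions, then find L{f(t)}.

f(t) = 3·u(t-7). L{u(t-7)} = e^(-7s)/s, so L{f(t)} = 3·e^(-7s)/s

Final answer: 3·e^(-7s)/s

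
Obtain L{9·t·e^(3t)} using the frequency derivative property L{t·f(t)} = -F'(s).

L{e^(3t)} = 1/(s-3). By frequency derivative: L{t·e^(3t)} = -d/ds[1/(s-3)] = -(-1)/(s-3)² = 1/(s-3)². Then L{9·t·e^(3t)} = 9·1/(s-3)² = 9/(s-3)²

Final answer: 9/(s-3)²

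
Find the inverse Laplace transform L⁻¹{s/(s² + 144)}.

L⁻¹{s/(s² + 144)} = cos(12t)

Final answer: cos(12t)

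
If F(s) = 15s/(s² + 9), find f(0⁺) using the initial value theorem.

f(0⁺) = lim_{s→∞} s·15s/(s² + 9) = lim_{s→∞} 15s²/(s² + 9) = 15

Final answer: 15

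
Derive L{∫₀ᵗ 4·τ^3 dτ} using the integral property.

L{∫₀ᵗ f(τ)dτ} = F(s)/s with f(t) = 4t^3. F(s) = 24/s^4, so L{∫₀ᵗ 4·τ^3 dτ} = (24/s^4)/s = 24/s^5. (Check: ∫₀ᵗ 4·τ^3 dτ = 4t^4/4.)

Final answer: 24/s^5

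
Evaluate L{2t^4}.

L{t^n} = n!/s^(n+1). So L{2t^4} = 2·4!/s^5 = 48/s^5

Final answer: 48/s^5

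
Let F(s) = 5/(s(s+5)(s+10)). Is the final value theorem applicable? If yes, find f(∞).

Poles of sF(s) = 5/((s+5)(s+10)) are at s = -5 and s = -10, both in the left half-plane. Theorem applies. f(∞) = lim_{s→0} sF(s) = 5/(5·10) = 1/10

Final answer: 1/10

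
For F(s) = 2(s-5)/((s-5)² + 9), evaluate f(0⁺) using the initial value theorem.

f(0⁺) = lim_{s→∞} sF(s) = lim_{s→∞} 2s(s-5)/((s-5)² + 9) = 2

Final answer: 2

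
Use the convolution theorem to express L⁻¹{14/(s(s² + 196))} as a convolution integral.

14/(s(s² + 196)) = (1/s)·(14/(s² + 196)) = L{1}·L{sin(14t)}. So f(t) = 1*(sin(14t)) = ∫₀ᵗ sin(14τ) dτ

Final answer: ∫₀ᵗ sin(14τ) dτ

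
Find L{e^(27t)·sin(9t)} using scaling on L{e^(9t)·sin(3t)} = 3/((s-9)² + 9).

Scaling with a=3: L{e^(27t)·sin(9t)} = (1/3) · 3/((s/3-9)² + 9). Simplifying: 9/((s-27)² + 81)

Final answer: 9/((s-27)² + 81)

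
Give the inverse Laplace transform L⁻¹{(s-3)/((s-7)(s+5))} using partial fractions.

Using partial fractions, f(t) = (4e^(7t) + 8e^(-5t))/12

Final answer: (4e^(7t) + 8e^(-5t))/12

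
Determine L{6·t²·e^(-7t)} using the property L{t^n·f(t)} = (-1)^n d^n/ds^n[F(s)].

L{e^(-7t)} = 1/(s+7). d/ds[1/(s+7)] = -1/(s+7)². d²/ds²[1/(s+7)] = 2/(s+7)³. So L{t²·e^(-7t)} = (-1)² · 2/(s+7)³ = 2/(s+7)³. Then L{6·t²·e^(-7t)} = 6·2/(s+7)³ = 12/(s+7)³

Final answer: 12/(s+7)³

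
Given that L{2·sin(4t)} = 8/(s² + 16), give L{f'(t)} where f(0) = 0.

L{f'(t)} = s·F(s) - f(0) = s·8/(s² + 16) - 0 = 8s/(s² + 16)

Final answer: 8s/(s² + 16)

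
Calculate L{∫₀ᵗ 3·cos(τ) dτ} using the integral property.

L{∫₀ᵗ f(τ)dτ} = F(s)/s with F(s) = 3s/(s² + 1), so the result is (3s/(s² + 1))/s = 3/(s² + 1)

Final answer: 3/(s² + 1)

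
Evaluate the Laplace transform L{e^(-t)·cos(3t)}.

L{e^(at)·cos(ωt)} = (s-a)/((s-a)² + ω²), so L{e^(-t)·cos(3t)} = (s+1)/((s+1)² + 9)

Final answer: (s+1)/((s+1)² + 9)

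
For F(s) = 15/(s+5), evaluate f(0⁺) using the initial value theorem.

f(0⁺) = lim_{s→∞} s·15/(s+5) = lim_{s→∞} 15s/(s+5) = 15

Final answer: 15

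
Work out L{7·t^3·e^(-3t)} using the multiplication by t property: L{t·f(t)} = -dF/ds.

Using L{t^n·e^(at)} = n!/(s-a)^(n+1), L{t^3·e^(-3t)} = 6/(s+3)^4, so L{7·t^3·e^(-3t)} = 7·6/(s+3)^4 = 42/(s+3)^4

Final answer: 42/(s+3)^4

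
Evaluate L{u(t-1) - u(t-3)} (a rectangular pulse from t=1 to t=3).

L{u(t-a)} = e^(-as)/s. L{u(t-1) - u(t-3)} = (e^(-s) - e^(-3s))/s

Final answer: (e^(-s) - e^(-3s))/s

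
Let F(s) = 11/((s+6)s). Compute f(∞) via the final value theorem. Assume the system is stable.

f(∞) = lim_{s→0} sF(s) = lim_{s→0} 11/(s+6) = 11/6

Final answer: 11/6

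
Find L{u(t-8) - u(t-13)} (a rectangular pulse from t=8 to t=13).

L{u(t-a)} = e^(-as)/s. L{u(t-8) - u(t-13)} = (e^(-8s) - e^(-13s))/s

Final answer: (e^(-8s) - e^(-13s))/s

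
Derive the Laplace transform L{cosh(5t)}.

L{cosh(ωt)} = s/(s² - ω²), so L{cosh(5t)} = s/(s² - 25)

Final answer: s/(s² - 25)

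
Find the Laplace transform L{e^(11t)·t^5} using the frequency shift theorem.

L{e^(at)·t^n} = n!/(s-a)^(n+1), so L{e^(11t)·t^5} = 120/(s-11)^6

Final answer: 120/(s-11)^6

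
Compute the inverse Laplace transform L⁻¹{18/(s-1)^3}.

L⁻¹{n!/(s-a)^(n+1)} = t^n·e^(at) with n=2, a=1. So L⁻¹{2/(s-1)^3} = t^2·e^t, and L⁻¹{18/(s-1)^3} = (18/2)·t^2·e^t = 9·t^2·e^t

Final answer: 9·t^2·e^t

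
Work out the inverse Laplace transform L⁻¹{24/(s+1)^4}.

L⁻¹{n!/(s-a)^(n+1)} = t^n·e^(at) with n=3, a=-1. So L⁻¹{6/(s+1)^4} = t^3·e^(-t), and L⁻¹{24/(s+1)^4} = (24/6)·t^3·e^(-t) = 4·t^3·e^(-t)

Final answer: 4·t^3·e^(-t)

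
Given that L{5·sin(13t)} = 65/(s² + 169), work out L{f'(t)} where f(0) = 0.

L{f'(t)} = s·F(s) - f(0) = s·65/(s² + 169) - 0 = 65s/(s² + 169)

Final answer: 65s/(s² + 169)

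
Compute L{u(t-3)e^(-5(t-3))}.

u(t-a)f(t-a) with f(t)=e^(-5t). L{e^(-5t)} = 1/(s+5). By time shift: e^(-3s)/(s+5)

Final answer: e^(-3s)/(s+5)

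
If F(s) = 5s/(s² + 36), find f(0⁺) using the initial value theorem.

f(0⁺) = lim_{s→∞} s·5s/(s² + 36) = lim_{s→∞} 5s²/(s² + 36) = 5

Final answer: 5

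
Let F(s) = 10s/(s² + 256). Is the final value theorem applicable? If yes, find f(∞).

The final value theorem requires all poles of sF(s) in the left half-plane. sF(s) = 10s²/(s² + 256) has poles at s = ±16i (imaginary axis). Theorem does NOT apply (oscillatory system).

Final answer: Not applicable (oscillatory)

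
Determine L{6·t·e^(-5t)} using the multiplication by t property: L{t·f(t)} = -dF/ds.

Using L{t^n·e^(at)} = n!/(s-a)^(n+1), L{t·e^(-5t)} = 1/(s+5)^2, so L{6·t·e^(-5t)} = 6·1/(s+5)^2 = 6/(s+5)^2

Final answer: 6/(s+5)^2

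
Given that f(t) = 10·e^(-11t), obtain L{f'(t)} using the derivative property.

f(0) = 10, F(s) = 10/(s+11). L{f'(t)} = s·F(s) - f(0) = 10s/(s+11) - 10 = (10s - 10(s+11))/(s+11) = -110/(s+11)

Final answer: -110/(s+11)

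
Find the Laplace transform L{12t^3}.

L{12t^3} = 12 · L{t^3} = 12 · 6/s^4 = 72/s^4

Final answer: 72/s^4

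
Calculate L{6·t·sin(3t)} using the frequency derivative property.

L{sin(3t)} = 3/(s² + 9). By L{t·f(t)} = -F'(s): -d/ds[3/(s² + 9)] = -(3)·(-2s)/(s² + 9)² = 6s/(s² + 9)². Then L{6·t·sin(3t)} = 6·6s/(s² + 9)² = 36s/(s² + 9)²

Final answer: 36s/(s² + 9)²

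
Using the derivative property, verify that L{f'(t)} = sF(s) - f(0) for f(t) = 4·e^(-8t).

f'(t) = -32e^(-8t). Direct: L{f'(t)} = -32/(s+8). Property: s·4/(s+8) - 4 = (4s - 4(s+8))/(s+8) = -32/(s+8). ✓

Final answer: -32/(s+8)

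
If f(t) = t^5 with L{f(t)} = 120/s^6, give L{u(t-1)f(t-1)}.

Time shift theorem: L{u(t-a)f(t-a)} = e^(-as)F(s). Here a=1, F(s) = 120/s^6, so L{u(t-1)f(t-1)} = e^(-s)·120/s^6

Final answer: e^(-s)·120/s^6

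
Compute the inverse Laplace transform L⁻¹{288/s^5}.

L⁻¹{n!/s^(n+1)} = t^n with n=4. So L⁻¹{24/s^5} = t^4, and L⁻¹{288/s^5} = (288/24)·t^4 = 12·t^4

Final answer: 12·t^4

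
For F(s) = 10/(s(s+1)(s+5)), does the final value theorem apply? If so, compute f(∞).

Poles of sF(s) = 10/((s+1)(s+5)) are at s = -1 and s = -5, both in the left half-plane. Theorem applies. f(∞) = lim_{s→0} sF(s) = 10/(1·5) = 2

Final answer: 2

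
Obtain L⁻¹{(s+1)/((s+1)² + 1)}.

Using frequency shift: L⁻¹{(s-a)/((s-a)² + b²)} = e^(at)cos(bt). Here a=-1, b=1

Final answer: e^(-t)·cos(t)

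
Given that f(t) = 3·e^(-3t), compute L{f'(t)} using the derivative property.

f(0) = 3, F(s) = 3/(s+3). L{f'(t)} = s·F(s) - f(0) = 3s/(s+3) - 3 = (3s - 3(s+3))/(s+3) = -9/(s+3)

Final answer: -9/(s+3)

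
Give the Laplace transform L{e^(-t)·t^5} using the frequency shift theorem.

L{e^(at)·t^n} = n!/(s-a)^(n+1), so L{e^(-t)·t^5} = 120/(s+1)^6

Final answer: 120/(s+1)^6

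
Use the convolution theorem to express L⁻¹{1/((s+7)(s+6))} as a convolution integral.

1/((s+7)(s+6)) = (1/(s+7))·(1/(s+6)) = L{e^(-7t)}·L{e^(-6t)}. So f(t) = e^(-7t)*e^(-6t) = ∫₀ᵗ e^(-7τ)·e^(-6(t-τ)) dτ

Final answer: ∫₀ᵗ e^(-7τ)·e^(-6(t-τ)) dτ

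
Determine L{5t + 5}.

L{5t + 5} = 5·L{t} + 5·L{1} = 5/s² + 5/s

Final answer: 5/s² + 5/s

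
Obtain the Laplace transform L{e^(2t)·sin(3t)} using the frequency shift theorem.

Frequency shift: L{e^(at)f(t)} = F(s-a). L{e^(2t)·sin(3t)} = 3/((s-2)² + 9)

Final answer: 3/((s-2)² + 9)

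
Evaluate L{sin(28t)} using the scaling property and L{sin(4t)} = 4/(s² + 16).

Using L{f(at)} = (1/a)F(s/a) with a=7: L{sin(28t)} = (1/7) · 4/((s/7)² + 16) = (1/7) · 4·49/(s² + 784) = 28/(s² + 784)

Final answer: 28/(s² + 784)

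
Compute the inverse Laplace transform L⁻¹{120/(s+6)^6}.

L⁻¹{n!/(s-a)^(n+1)} = t^n·e^(at), so L⁻¹{120/(s+6)^6} = t^5·e^(-6t)

Final answer: t^5·e^(-6t)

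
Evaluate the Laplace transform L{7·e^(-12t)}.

L{e^(at)} = 1/(s-a), so L{e^(-12t)} = 1/(s+12). Then L{7·e^(-12t)} = 7/(s+12)

Final answer: 7/(s+12)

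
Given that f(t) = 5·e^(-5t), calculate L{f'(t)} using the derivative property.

f(0) = 5, F(s) = 5/(s+5). L{f'(t)} = s·F(s) - f(0) = 5s/(s+5) - 5 = (5s - 5(s+5))/(s+5) = -25/(s+5)

Final answer: -25/(s+5)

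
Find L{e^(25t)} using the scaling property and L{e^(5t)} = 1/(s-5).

Using L{f(at)} = (1/a)F(s/a) with a=5 and f(t) = e^(5t): L{e^(25t)} = (1/5) · 1/((s/5)-5) = (1/5) · 5/(s-25) = 1/(s-25)

Final answer: 1/(s-25)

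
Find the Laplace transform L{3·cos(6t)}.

L{cos(ωt)} = s/(s² + ω²), so L{cos(6t)} = s/(s² + 36). Then L{3·cos(6t)} = 3·s/(s² + 36) = 3s/(s² + 36)

Final answer: 3s/(s² + 36)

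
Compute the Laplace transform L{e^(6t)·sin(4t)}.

L{e^(at)·sin(ωt)} = ω/((s-a)² + ω²), so L{e^(6t)·sin(4t)} = 4/((s-6)² + 16)

Final answer: 4/((s-6)² + 16)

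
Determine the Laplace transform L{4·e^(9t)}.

L{e^(at)} = 1/(s-a), so L{e^(9t)} = 1/(s-9). Then L{4·e^(9t)} = 4/(s-9)

Final answer: 4/(s-9)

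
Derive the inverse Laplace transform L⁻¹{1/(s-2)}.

L⁻¹{1/(s-a)} = e^(at), so L⁻¹{1/(s-2)} = e^(2t)

Final answer: e^(2t)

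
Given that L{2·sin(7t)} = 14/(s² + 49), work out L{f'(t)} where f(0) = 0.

L{f'(t)} = s·F(s) - f(0) = s·14/(s² + 49) - 0 = 14s/(s² + 49)

Final answer: 14s/(s² + 49)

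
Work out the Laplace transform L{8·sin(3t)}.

L{sin(ωt)} = ω/(s² + ω²), so L{sin(3t)} = 3/(s² + 9). Then L{8·sin(3t)} = 8·3/(s² + 9) = 24/(s² + 9)

Final answer: 24/(s² + 9)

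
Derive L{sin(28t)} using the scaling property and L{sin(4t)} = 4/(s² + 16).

Using L{f(at)} = (1/a)F(s/a) with a=7: L{sin(28t)} = (1/7) · 4/((s/7)² + 16) = (1/7) · 4·49/(s² + 784) = 28/(s² + 784)

Final answer: 28/(s² + 784)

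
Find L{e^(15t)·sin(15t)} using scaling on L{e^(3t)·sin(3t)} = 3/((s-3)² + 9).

Scaling with a=5: L{e^(15t)·sin(15t)} = (1/5) · 3/((s/5-3)² + 9). Simplifying: 15/((s-15)² + 225)

Final answer: 15/((s-15)² + 225)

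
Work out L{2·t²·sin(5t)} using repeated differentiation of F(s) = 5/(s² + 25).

F(s) = 5/(s² + 25). F'(s) = -10s/(s² + 25)². F''(s) = -10(25 - 3s²)/(s² + 25)³ = (30s² - 250)/(s² + 25)³. So L{t²·sin(5t)} = (-1)² F''(s) = (30s² - 250)/(s² + 25)³. Then L{2·t²·sin(5t)} = 2·(30s² - 250)/(s² + 25)³ = (60s² - 500)/(s² + 25)³

Final answer: (60s² - 500)/(s² + 25)³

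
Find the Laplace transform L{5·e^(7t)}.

L{e^(at)} = 1/(s-a), so L{e^(7t)} = 1/(s-7). Then L{5·e^(7t)} = 5/(s-7)

Final answer: 5/(s-7)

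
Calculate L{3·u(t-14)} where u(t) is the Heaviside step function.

L{u(t-a)} = e^(-as)/s. Here a=14, so L{u(t-14)} = e^(-14s)/s, and L{3·u(t-14)} = 3·e^(-14s)/s

Final answer: 3·e^(-14s)/s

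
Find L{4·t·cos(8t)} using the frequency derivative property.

L{cos(8t)} = s/(s² + 64). Derivative: d/ds[s/(s² + 64)] = [(s² + 64) - s·2s]/(s² + 64)² = (64 - s²)/(s² + 64)². So L{t·cos(8t)} = -F'(s) = (s² - 64)/(s² + 64)². Then L{4·t·cos(8t)} = 4·(s² - 64)/(s² + 64)²

Final answer: 4·(s² - 64)/(s² + 64)²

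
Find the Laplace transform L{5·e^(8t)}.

L{e^(at)} = 1/(s-a), so L{e^(8t)} = 1/(s-8). Then L{5·e^(8t)} = 5/(s-8)

Final answer: 5/(s-8)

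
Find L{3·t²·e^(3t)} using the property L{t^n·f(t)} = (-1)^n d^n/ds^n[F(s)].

L{e^(3t)} = 1/(s-3). d/ds[1/(s-3)] = -1/(s-3)². d²/ds²[1/(s-3)] = 2/(s-3)³. So L{t²·e^(3t)} = (-1)² · 2/(s-3)³ = 2/(s-3)³. Then L{3·t²·e^(3t)} = 3·2/(s-3)³ = 6/(s-3)³

Final answer: 6/(s-3)³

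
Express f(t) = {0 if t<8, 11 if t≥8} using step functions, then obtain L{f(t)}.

f(t) = 11·u(t-8). L{u(t-8)} = e^(-8s)/s, so L{f(t)} = 11·e^(-8s)/s

Final answer: 11·e^(-8s)/s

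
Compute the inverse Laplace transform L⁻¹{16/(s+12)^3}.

L⁻¹{n!/(s-a)^(n+1)} = t^n·e^(at) with n=2, a=-12. So L⁻¹{2/(s+12)^3} = t^2·e^(-12t), and L⁻¹{16/(s+12)^3} = (16/2)·t^2·e^(-12t) = 8·t^2·e^(-12t)

Final answer: 8·t^2·e^(-12t)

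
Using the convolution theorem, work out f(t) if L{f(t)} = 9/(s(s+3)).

9/(s(s+3)) = (9/s)·(1/(s+3)) = L{9}·L{e^(-3t)}. By convolution, f(t) = 9*e^(-3t) = ∫₀ᵗ 9·e^(-3τ) dτ = 9·(1 - e^(-3t))/3

Final answer: 9·(1 - e^(-3t))/3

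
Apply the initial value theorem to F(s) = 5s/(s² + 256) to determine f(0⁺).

f(0⁺) = lim_{s→∞} s·5s/(s² + 256) = lim_{s→∞} 5s²/(s² + 256) = 5

Final answer: 5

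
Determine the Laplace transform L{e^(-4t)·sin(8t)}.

L{e^(at)·sin(ωt)} = ω/((s-a)² + ω²), so L{e^(-4t)·sin(8t)} = 8/((s+4)² + 64)

Final answer: 8/((s+4)² + 64)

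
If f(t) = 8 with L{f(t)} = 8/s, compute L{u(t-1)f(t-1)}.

Time shift theorem: L{u(t-a)f(t-a)} = e^(-as)F(s). Here a=1, F(s) = 8/s, so L{u(t-1)f(t-1)} = e^(-s)·8/s

Final answer: e^(-s)·8/s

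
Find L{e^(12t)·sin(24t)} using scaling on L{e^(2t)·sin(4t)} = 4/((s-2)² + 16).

Scaling with a=6: L{e^(12t)·sin(24t)} = (1/6) · 4/((s/6-2)² + 16). Simplifying: 24/((s-12)² + 576)

Final answer: 24/((s-12)² + 576)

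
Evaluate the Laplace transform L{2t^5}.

L{2t^5} = 2 · L{t^5} = 2 · 120/s^6 = 240/s^6

Final answer: 240/s^6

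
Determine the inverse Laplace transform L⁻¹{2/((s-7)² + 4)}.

Using frequency shift, L⁻¹{2/((s-7)² + 4)} = e^(7t)·sin(2t)

Final answer: e^(7t)·sin(2t)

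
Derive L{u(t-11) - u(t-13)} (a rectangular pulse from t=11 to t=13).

L{u(t-a)} = e^(-as)/s. L{u(t-11) - u(t-13)} = (e^(-11s) - e^(-13s))/s

Final answer: (e^(-11s) - e^(-13s))/s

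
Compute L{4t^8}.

L{t^n} = n!/s^(n+1). So L{4t^8} = 4·8!/s^9 = 161280/s^9

Final answer: 161280/s^9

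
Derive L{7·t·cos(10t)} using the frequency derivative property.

L{cos(10t)} = s/(s² + 100). Derivative: d/ds[s/(s² + 100)] = [(s² + 100) - s·2s]/(s² + 100)² = (100 - s²)/(s² + 100)². So L{t·cos(10t)} = -F'(s) = (s² - 100)/(s² + 100)². Then L{7·t·cos(10t)} = 7·(s² - 100)/(s² + 100)²

Final answer: 7·(s² - 100)/(s² + 100)²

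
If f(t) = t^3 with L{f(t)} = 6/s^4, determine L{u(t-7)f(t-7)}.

Time shift theorem: L{u(t-a)f(t-a)} = e^(-as)F(s). Here a=7, F(s) = 6/s^4, so L{u(t-7)f(t-7)} = e^(-7s)·6/s^4

Final answer: e^(-7s)·6/s^4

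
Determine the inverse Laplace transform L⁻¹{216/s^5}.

L⁻¹{n!/s^(n+1)} = t^n with n=4. So L⁻¹{24/s^5} = t^4, and L⁻¹{216/s^5} = (216/24)·t^4 = 9·t^4

Final answer: 9·t^4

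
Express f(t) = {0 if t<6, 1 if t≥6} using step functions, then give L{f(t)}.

f(t) = u(t-6). L{u(t-6)} = e^(-6s)/s, so L{f(t)} = e^(-6s)/s

Final answer: e^(-6s)/s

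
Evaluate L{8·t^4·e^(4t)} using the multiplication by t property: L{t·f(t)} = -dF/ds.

Using L{t^n·e^(at)} = n!/(s-a)^(n+1), L{t^4·e^(4t)} = 24/(s-4)^5, so L{8·t^4·e^(4t)} = 8·24/(s-4)^5 = 192/(s-4)^5

Final answer: 192/(s-4)^5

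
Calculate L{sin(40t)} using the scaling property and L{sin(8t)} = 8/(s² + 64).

Using L{f(at)} = (1/a)F(s/a) with a=5: L{sin(40t)} = (1/5) · 8/((s/5)² + 64) = (1/5) · 8·25/(s² + 1600) = 40/(s² + 1600)

Final answer: 40/(s² + 1600)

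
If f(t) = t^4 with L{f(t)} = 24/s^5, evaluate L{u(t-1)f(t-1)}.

Time shift theorem: L{u(t-a)f(t-a)} = e^(-as)F(s). Here a=1, F(s) = 24/s^5, so L{u(t-1)f(t-1)} = e^(-s)·24/s^5

Final answer: e^(-s)·24/s^5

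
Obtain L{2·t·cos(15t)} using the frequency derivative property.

L{cos(15t)} = s/(s² + 225). Derivative: d/ds[s/(s² + 225)] = [(s² + 225) - s·2s]/(s² + 225)² = (225 - s²)/(s² + 225)². So L{t·cos(15t)} = -F'(s) = (s² - 225)/(s² + 225)². Then L{2·t·cos(15t)} = 2·(s² - 225)/(s² + 225)²

Final answer: 2·(s² - 225)/(s² + 225)²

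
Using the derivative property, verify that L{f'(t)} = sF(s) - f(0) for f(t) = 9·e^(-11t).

f'(t) = -99e^(-11t). Direct: L{f'(t)} = -99/(s+11). Property: s·9/(s+11) - 9 = (9s - 9(s+11))/(s+11) = -99/(s+11). ✓

Final answer: -99/(s+11)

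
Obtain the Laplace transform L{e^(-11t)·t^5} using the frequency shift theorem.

L{e^(at)·t^n} = n!/(s-a)^(n+1), so L{e^(-11t)·t^5} = 120/(s+11)^6

Final answer: 120/(s+11)^6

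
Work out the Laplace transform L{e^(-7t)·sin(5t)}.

L{e^(at)·sin(ωt)} = ω/((s-a)² + ω²), so L{e^(-7t)·sin(5t)} = 5/((s+7)² + 25)

Final answer: 5/((s+7)² + 25)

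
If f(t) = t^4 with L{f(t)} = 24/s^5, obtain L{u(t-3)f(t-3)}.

Time shift theorem: L{u(t-a)f(t-a)} = e^(-as)F(s). Here a=3, F(s) = 24/s^5, so L{u(t-3)f(t-3)} = e^(-3s)·24/s^5

Final answer: e^(-3s)·24/s^5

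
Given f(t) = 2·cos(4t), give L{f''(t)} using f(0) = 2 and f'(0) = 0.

F(s) = 2s/(s² + 16). L{f''(t)} = s²F(s) - sf(0) - f'(0) = 2s³/(s² + 16) - 2s = (2s³ - 2s(s² + 16))/(s² + 16) = -32s/(s² + 16)

Final answer: -32s/(s² + 16)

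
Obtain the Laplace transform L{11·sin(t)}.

L{sin(ωt)} = ω/(s² + ω²), so L{sin(t)} = 1/(s² + 1). Then L{11·sin(t)} = 11·1/(s² + 1) = 11/(s² + 1)

Final answer: 11/(s² + 1)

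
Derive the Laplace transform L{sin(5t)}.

L{sin(ωt)} = ω/(s² + ω²), so L{sin(5t)} = 5/(s² + 25)

Final answer: 5/(s² + 25)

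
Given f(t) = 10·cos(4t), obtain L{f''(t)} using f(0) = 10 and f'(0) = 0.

F(s) = 10s/(s² + 16). L{f''(t)} = s²F(s) - sf(0) - f'(0) = 10s³/(s² + 16) - 10s = (10s³ - 10s(s² + 16))/(s² + 16) = -160s/(s² + 16)

Final answer: -160s/(s² + 16)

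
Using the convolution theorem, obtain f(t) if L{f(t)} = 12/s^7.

12/s^7 = (12/s)·(1/s^6) = L{12}·L{t^5/120}. By convolution, f(t) = 12*t^5/120 = ∫₀ᵗ 12·τ^5/120 dτ = 12·t^6/720

Final answer: 12·t^6/720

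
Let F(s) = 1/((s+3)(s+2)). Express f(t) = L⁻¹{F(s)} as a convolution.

1/((s+3)(s+2)) = (1/(s+3))·(1/(s+2)) = L{e^(-3t)}·L{e^(-2t)}. So f(t) = e^(-3t)*e^(-2t) = ∫₀ᵗ e^(-3τ)·e^(-2(t-τ)) dτ

Final answer: ∫₀ᵗ e^(-3τ)·e^(-2(t-τ)) dτ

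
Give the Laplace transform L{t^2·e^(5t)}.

L{t^n·e^(at)} = n!/(s-a)^(n+1), so L{t^2·e^(5t)} = 2/(s-5)^3

Final answer: 2/(s-5)^3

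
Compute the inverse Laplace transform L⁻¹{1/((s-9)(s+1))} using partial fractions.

Decompose: A/(s-9) + B/(s+1). A = 1/10, B = -1/10. f(t) = (e^(9t) - e^(-t))/10

Final answer: (e^(9t) - e^(-t))/10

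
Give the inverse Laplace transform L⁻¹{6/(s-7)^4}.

L⁻¹{n!/(s-a)^(n+1)} = t^n·e^(at), so L⁻¹{6/(s-7)^4} = t^3·e^(7t)

Final answer: t^3·e^(7t)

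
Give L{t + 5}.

L{t + 5} = L{t} + 5·L{1} = 1/s² + 5/s

Final answer: 1/s² + 5/s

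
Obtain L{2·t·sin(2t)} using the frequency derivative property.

L{sin(2t)} = 2/(s² + 4). By L{t·f(t)} = -F'(s): -d/ds[2/(s² + 4)] = -(2)·(-2s)/(s² + 4)² = 4s/(s² + 4)². Then L{2·t·sin(2t)} = 2·4s/(s² + 4)² = 8s/(s² + 4)²

Final answer: 8s/(s² + 4)²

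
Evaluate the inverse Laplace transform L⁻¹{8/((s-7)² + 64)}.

Using frequency shift, L⁻¹{8/((s-7)² + 64)} = e^(7t)·sin(8t)

Final answer: e^(7t)·sin(8t)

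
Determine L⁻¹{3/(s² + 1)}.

This is the form c·a/(s² + a²) with a = 1, c = 3. L⁻¹ = 3·sin(t)

Final answer: 3·sin(t)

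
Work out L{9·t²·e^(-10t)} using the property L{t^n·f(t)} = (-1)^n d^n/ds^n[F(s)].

L{e^(-10t)} = 1/(s+10). d/ds[1/(s+10)] = -1/(s+10)². d²/ds²[1/(s+10)] = 2/(s+10)³. So L{t²·e^(-10t)} = (-1)² · 2/(s+10)³ = 2/(s+10)³. Then L{9·t²·e^(-10t)} = 9·2/(s+10)³ = 18/(s+10)³

Final answer: 18/(s+10)³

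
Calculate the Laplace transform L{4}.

L{4} = 4 · L{1} = 4/s

Final answer: 4/s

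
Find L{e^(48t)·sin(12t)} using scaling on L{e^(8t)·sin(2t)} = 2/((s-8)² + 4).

Scaling with a=6: L{e^(48t)·sin(12t)} = (1/6) · 2/((s/6-8)² + 4). Simplifying: 12/((s-48)² + 144)

Final answer: 12/((s-48)² + 144)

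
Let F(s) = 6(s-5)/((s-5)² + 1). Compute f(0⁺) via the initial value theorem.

f(0⁺) = lim_{s→∞} sF(s) = lim_{s→∞} 6s(s-5)/((s-5)² + 1) = 6

Final answer: 6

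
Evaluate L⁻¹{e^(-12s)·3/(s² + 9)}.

L⁻¹{3/(s² + 9)} = sin(3t). By the time shift theorem, L⁻¹{e^(-as)F(s)} = u(t-a)f(t-a) with a=12, so L⁻¹{e^(-12s)·3/(s² + 9)} = u(t-12)·sin(3(t-12))

Final answer: u(t-12)·sin(3(t-12))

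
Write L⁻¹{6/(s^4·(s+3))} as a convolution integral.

6/(s^4·(s+3)) = (6/s^4)·(1/(s+3)) = L{t^3}·L{e^(-3t)}. So f(t) = t^3*e^(-3t) = ∫₀ᵗ τ^3·e^(-3(t-τ)) dτ

Final answer: ∫₀ᵗ τ^3·e^(-3(t-τ)) dτ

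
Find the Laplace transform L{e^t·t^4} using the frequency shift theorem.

L{e^(at)·t^n} = n!/(s-a)^(n+1), so L{e^t·t^4} = 24/(s-1)^5

Final answer: 24/(s-1)^5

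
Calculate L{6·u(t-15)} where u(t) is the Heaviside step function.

L{u(t-a)} = e^(-as)/s. Here a=15, so L{u(t-15)} = e^(-15s)/s, and L{6·u(t-15)} = 6·e^(-15s)/s

Final answer: 6·e^(-15s)/s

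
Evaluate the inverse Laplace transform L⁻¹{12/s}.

L⁻¹{c/s} = c, so L⁻¹{12/s} = 12

Final answer: 12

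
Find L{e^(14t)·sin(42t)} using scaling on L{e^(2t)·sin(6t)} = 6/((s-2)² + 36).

Scaling with a=7: L{e^(14t)·sin(42t)} = (1/7) · 6/((s/7-2)² + 36). Simplifying: 42/((s-14)² + 1764)

Final answer: 42/((s-14)² + 1764)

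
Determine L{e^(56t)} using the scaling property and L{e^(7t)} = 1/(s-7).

Using L{f(at)} = (1/a)F(s/a) with a=8 and f(t) = e^(7t): L{e^(56t)} = (1/8) · 1/((s/8)-7) = (1/8) · 8/(s-56) = 1/(s-56)

Final answer: 1/(s-56)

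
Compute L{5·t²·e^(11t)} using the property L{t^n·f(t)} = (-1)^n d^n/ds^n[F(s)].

L{e^(11t)} = 1/(s-11). d/ds[1/(s-11)] = -1/(s-11)². d²/ds²[1/(s-11)] = 2/(s-11)³. So L{t²·e^(11t)} = (-1)² · 2/(s-11)³ = 2/(s-11)³. Then L{5·t²·e^(11t)} = 5·2/(s-11)³ = 10/(s-11)³

Final answer: 10/(s-11)³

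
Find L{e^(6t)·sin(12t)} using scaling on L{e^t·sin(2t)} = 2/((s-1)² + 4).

Scaling with a=6: L{e^(6t)·sin(12t)} = (1/6) · 2/((s/6-1)² + 4). Simplifying: 12/((s-6)² + 144)

Final answer: 12/((s-6)² + 144)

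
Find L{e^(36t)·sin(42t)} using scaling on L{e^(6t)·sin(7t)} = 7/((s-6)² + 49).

Scaling with a=6: L{e^(36t)·sin(42t)} = (1/6) · 7/((s/6-6)² + 49). Simplifying: 42/((s-36)² + 1764)

Final answer: 42/((s-36)² + 1764)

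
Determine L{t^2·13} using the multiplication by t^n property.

L{13} = 13/s. d^1/ds^1[1/s] = -1/s². d^2/ds^2[1/s] = 2/s^3. So L{t^2} = (-1)^{2}·2/s^3 = 2/s^3. Then L{t^2·13} = 13·2/s^3 = 26/s^3

Final answer: 26/s^3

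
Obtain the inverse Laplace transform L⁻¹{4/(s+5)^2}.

L⁻¹{n!/(s-a)^(n+1)} = t^n·e^(at) with n=1, a=-5. So L⁻¹{1/(s+5)^2} = t·e^(-5t), and L⁻¹{4/(s+5)^2} = (4/1)·t·e^(-5t) = 4·t·e^(-5t)

Final answer: 4·t·e^(-5t)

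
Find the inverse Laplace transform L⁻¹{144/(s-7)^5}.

L⁻¹{n!/(s-a)^(n+1)} = t^n·e^(at) with n=4, a=7. So L⁻¹{24/(s-7)^5} = t^4·e^(7t), and L⁻¹{144/(s-7)^5} = (144/24)·t^4·e^(7t) = 6·t^4·e^(7t)

Final answer: 6·t^4·e^(7t)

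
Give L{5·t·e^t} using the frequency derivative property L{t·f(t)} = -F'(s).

L{e^t} = 1/(s-1). By frequency derivative: L{t·e^t} = -d/ds[1/(s-1)] = -(-1)/(s-1)² = 1/(s-1)². Then L{5·t·e^t} = 5·1/(s-1)² = 5/(s-1)²

Final answer: 5/(s-1)²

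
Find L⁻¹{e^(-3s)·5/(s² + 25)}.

L⁻¹{5/(s² + 25)} = sin(5t). By the time shift theorem, L⁻¹{e^(-as)F(s)} = u(t-a)f(t-a) with a=3, so L⁻¹{e^(-3s)·5/(s² + 25)} = u(t-3)·sin(5(t-3))

Final answer: u(t-3)·sin(5(t-3))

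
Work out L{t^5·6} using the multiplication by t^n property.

L{6} = 6/s. d^1/ds^1[1/s] = -1/s². d^2/ds^2[1/s] = 2/s^3. d^3/ds^3[1/s] = -6/s^4. d^4/ds^4[1/s] = 24/s^5. d^5/ds^5[1/s] = -120/s^6. So L{t^5} = (-1)^{5}·-120/s^6 = 120/s^6. Then L{t^5·6} = 6·120/s^6 = 720/s^6

Final answer: 720/s^6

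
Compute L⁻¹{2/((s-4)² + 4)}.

Form: b/((s-a)² + b²) → e^(at)sin(bt). With a=4, b=2

Final answer: e^(4t)·sin(2t)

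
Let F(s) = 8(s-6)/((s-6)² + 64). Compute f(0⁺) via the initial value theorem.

f(0⁺) = lim_{s→∞} sF(s) = lim_{s→∞} 8s(s-6)/((s-6)² + 64) = 8

Final answer: 8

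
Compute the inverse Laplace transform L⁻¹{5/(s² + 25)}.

L⁻¹{5/(s² + 25)} = sin(5t)

Final answer: sin(5t)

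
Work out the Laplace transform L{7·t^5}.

L{t^n} = n!/s^(n+1), so L{t^5} = 120/s^6. Then L{7·t^5} = 7·120/s^6 = 840/s^6

Final answer: 840/s^6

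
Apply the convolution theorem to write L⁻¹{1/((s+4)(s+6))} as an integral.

1/((s+4)(s+6)) = (1/(s+4))·(1/(s+6)) = L{e^(-4t)}·L{e^(-6t)}. So f(t) = e^(-4t)*e^(-6t) = ∫₀ᵗ e^(-4τ)·e^(-6(t-τ)) dτ

Final answer: ∫₀ᵗ e^(-4τ)·e^(-6(t-τ)) dτ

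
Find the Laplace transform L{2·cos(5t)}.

L{cos(ωt)} = s/(s² + ω²), so L{cos(5t)} = s/(s² + 25). Then L{2·cos(5t)} = 2·s/(s² + 25) = 2s/(s² + 25)

Final answer: 2s/(s² + 25)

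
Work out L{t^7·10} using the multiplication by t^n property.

L{10} = 10/s. d^1/ds^1[1/s] = -1/s². d^2/ds^2[1/s] = 2/s^3. d^3/ds^3[1/s] = -6/s^4. d^4/ds^4[1/s] = 24/s^5. d^5/ds^5[1/s] = -120/s^6. d^6/ds^6[1/s] = 720/s^7. d^7/ds^7[1/s] = -5040/s^8. So L{t^7} = (-1)^{7}·-5040/s^8 = 5040/s^8. Then L{t^7·10} = 10·5040/s^8 = 50400/s^8

Final answer: 50400/s^8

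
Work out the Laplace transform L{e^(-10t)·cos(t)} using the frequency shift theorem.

Frequency shift: L{e^(at)f(t)} = F(s-a). L{e^(-10t)·cos(t)} = (s+10)/((s+10)² + 1)

Final answer: (s+10)/((s+10)² + 1)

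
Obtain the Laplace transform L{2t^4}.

L{2t^4} = 2 · L{t^4} = 2 · 24/s^5 = 48/s^5

Final answer: 48/s^5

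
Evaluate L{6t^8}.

L{t^n} = n!/s^(n+1). So L{6t^8} = 6·8!/s^9 = 241920/s^9

Final answer: 241920/s^9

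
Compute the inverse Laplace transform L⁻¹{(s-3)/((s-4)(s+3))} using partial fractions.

Using partial fractions, f(t) = (e^(4t) + 6e^(-3t))/7

Final answer: (e^(4t) + 6e^(-3t))/7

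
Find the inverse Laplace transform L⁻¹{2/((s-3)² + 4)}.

Using frequency shift, L⁻¹{2/((s-3)² + 4)} = e^(3t)·sin(2t)

Final answer: e^(3t)·sin(2t)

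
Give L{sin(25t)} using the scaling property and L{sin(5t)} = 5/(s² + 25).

Using L{f(at)} = (1/a)F(s/a) with a=5: L{sin(25t)} = (1/5) · 5/((s/5)² + 25) = (1/5) · 5·25/(s² + 625) = 25/(s² + 625)

Final answer: 25/(s² + 625)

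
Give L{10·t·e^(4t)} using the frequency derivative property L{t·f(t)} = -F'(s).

L{e^(4t)} = 1/(s-4). By frequency derivative: L{t·e^(4t)} = -d/ds[1/(s-4)] = -(-1)/(s-4)² = 1/(s-4)². Then L{10·t·e^(4t)} = 10·1/(s-4)² = 10/(s-4)²

Final answer: 10/(s-4)²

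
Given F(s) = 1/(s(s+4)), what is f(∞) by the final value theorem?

f(∞) = lim_{s→0} s·1/(s(s+4)) = lim_{s→0} 1/(s+4) = 1/4 = 1/4

Final answer: 1/4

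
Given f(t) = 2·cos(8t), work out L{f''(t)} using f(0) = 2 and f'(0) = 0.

F(s) = 2s/(s² + 64). L{f''(t)} = s²F(s) - sf(0) - f'(0) = 2s³/(s² + 64) - 2s = (2s³ - 2s(s² + 64))/(s² + 64) = -128s/(s² + 64)

Final answer: -128s/(s² + 64)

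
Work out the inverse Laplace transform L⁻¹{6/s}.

L⁻¹{c/s} = c, so L⁻¹{6/s} = 6

Final answer: 6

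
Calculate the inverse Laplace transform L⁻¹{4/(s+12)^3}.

L⁻¹{n!/(s-a)^(n+1)} = t^n·e^(at) with n=2, a=-12. So L⁻¹{2/(s+12)^3} = t^2·e^(-12t), and L⁻¹{4/(s+12)^3} = (4/2)·t^2·e^(-12t) = 2·t^2·e^(-12t)

Final answer: 2·t^2·e^(-12t)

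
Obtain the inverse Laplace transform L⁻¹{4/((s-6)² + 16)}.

Using frequency shift, L⁻¹{4/((s-6)² + 16)} = e^(6t)·sin(4t)

Final answer: e^(6t)·sin(4t)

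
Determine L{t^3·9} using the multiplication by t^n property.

L{9} = 9/s. d^1/ds^1[1/s] = -1/s². d^2/ds^2[1/s] = 2/s^3. d^3/ds^3[1/s] = -6/s^4. So L{t^3} = (-1)^{3}·-6/s^4 = 6/s^4. Then L{t^3·9} = 9·6/s^4 = 54/s^4

Final answer: 54/s^4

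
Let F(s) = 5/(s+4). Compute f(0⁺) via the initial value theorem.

f(0⁺) = lim_{s→∞} s·5/(s+4) = lim_{s→∞} 5s/(s+4) = 5

Final answer: 5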